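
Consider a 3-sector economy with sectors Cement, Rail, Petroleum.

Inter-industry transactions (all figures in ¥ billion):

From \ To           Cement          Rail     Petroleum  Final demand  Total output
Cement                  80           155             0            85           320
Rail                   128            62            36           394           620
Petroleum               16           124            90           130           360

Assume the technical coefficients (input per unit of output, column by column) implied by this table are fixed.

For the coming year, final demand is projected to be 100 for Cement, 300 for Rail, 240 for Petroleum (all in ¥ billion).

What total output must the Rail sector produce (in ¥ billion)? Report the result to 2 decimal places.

Technical coefficients a_ij = z_ij / X_j:
  a_CC = 80/320 = 0.25, a_RC = 128/320 = 0.40, a_PC = 16/320 = 0.05
  a_CR = 155/620 = 0.25, a_RR = 62/620 = 0.10, a_PR = 124/620 = 0.20
  a_CP = 0/360 = 0.00, a_RP = 36/360 = 0.10, a_PP = 90/360 = 0.25
I − A =
  [   0.75    -0.25     0.00]
  [  -0.40     0.90    -0.10]
  [  -0.05    -0.20     0.75]
Cofactors of I−A, C_ij = (−1)^(i+j)·(minor ij) (rows/columns in the sector order above):
  C_11 = (0.90)(0.75) − (-0.10)(-0.20) = 0.6550
  C_12 = −[(-0.40)(0.75) − (-0.10)(-0.05)] = 0.3050
  C_13 = (-0.40)(-0.20) − (0.90)(-0.05) = 0.1250
  C_21 = −[(-0.25)(0.75) − (0.00)(-0.20)] = 0.1875
  C_22 = (0.75)(0.75) − (0.00)(-0.05) = 0.5625
  C_23 = −[(0.75)(-0.20) − (-0.25)(-0.05)] = 0.1625
  C_31 = (-0.25)(-0.10) − (0.00)(0.90) = 0.0250
  C_32 = −[(0.75)(-0.10) − (0.00)(-0.40)] = 0.0750
  C_33 = (0.75)(0.90) − (-0.25)(-0.40) = 0.5750
det(I−A) = Σ_j (I−A)_1j·C_1j = (0.75)(0.6550) + (-0.25)(0.3050) + (0.00)(0.1250) = 0.4150
adj(I−A) = Cᵀ =
  [ 0.6550   0.1875   0.0250]
  [ 0.3050   0.5625   0.0750]
  [ 0.1250   0.1625   0.5750]
(I − A)⁻¹ = adj(I−A) / det(I−A) ≈
  [   1.5783     0.4518     0.0602]
  [   0.7349     1.3554     0.1807]
  [   0.3012     0.3916     1.3855]
x = (I − A)⁻¹ d = adj(I−A)·d / det(I−A), with det(I−A) = 0.4150:
  x_C = (0.6550·100 + 0.1875·300 + 0.0250·240) / 0.4150 = 127.75 / 0.4150 ≈ 307.83
  x_R = (0.3050·100 + 0.5625·300 + 0.0750·240) / 0.4150 = 217.25 / 0.4150 ≈ 523.49
  x_P = (0.1250·100 + 0.1625·300 + 0.5750·240) / 0.4150 = 199.25 / 0.4150 ≈ 480.12

x_R = 523.49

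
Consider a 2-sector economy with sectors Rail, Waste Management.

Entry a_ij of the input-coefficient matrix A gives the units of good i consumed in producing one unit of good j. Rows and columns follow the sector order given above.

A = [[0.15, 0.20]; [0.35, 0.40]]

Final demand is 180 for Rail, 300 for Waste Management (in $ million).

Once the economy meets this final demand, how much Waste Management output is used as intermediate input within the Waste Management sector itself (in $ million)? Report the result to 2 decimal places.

z_22 = 289.09

I − A =
  [   0.85    -0.20]
  [  -0.35     0.60]
det(I−A) = (0.85)(0.60) − (-0.20)(-0.35) = 0.4400
adj(I−A) = [[0.60, 0.20], [0.35, 0.85]]
(I − A)⁻¹ = adj(I−A) / det(I−A) ≈
  [   1.3636     0.4545]
  [   0.7955     1.9318]
First solve x = (I − A)⁻¹ d = adj(I−A)·d / det(I−A); in particular x_2 = (0.35·180 + 0.85·300) / 0.4400 = 318.00 / 0.4400 ≈ 722.7273.
Intermediate flow from 2 to 2: z_22 = a_22 · x_2 = 0.40 × 318.00 / 0.4400 = 127.20 / 0.4400 ≈ 289.09.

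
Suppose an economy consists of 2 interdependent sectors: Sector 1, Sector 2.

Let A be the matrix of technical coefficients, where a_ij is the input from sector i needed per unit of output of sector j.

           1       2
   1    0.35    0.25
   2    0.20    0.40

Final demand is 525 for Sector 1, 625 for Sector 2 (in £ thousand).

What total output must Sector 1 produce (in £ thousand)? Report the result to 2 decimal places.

I − A =
  [   0.65    -0.25]
  [  -0.20     0.60]
det(I−A) = (0.65)(0.60) − (-0.25)(-0.20) = 0.3400
adj(I−A) = [[0.60, 0.25], [0.20, 0.65]]
(I − A)⁻¹ = adj(I−A) / det(I−A) ≈
  [   1.7647     0.7353]
  [   0.5882     1.9118]
x = (I − A)⁻¹ d = adj(I−A)·d / det(I−A), with det(I−A) = 0.3400:
  x_1 = (0.60·525 + 0.25·625) / 0.3400 = 471.25 / 0.3400 ≈ 1386.03
  x_2 = (0.20·525 + 0.65·625) / 0.3400 = 511.25 / 0.3400 ≈ 1503.68

x_1 = 1386.03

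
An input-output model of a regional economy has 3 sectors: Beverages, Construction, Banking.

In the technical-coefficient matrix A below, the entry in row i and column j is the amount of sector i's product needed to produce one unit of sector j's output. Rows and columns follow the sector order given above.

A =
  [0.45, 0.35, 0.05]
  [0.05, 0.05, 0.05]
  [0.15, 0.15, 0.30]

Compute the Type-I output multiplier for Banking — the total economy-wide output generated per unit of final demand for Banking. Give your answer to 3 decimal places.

I − A =
  [   0.55    -0.35    -0.05]
  [  -0.05     0.95    -0.05]
  [  -0.15    -0.15     0.70]
Cofactors of I−A, C_ij = (−1)^(i+j)·(minor ij) (rows/columns in the sector order above):
  C_11 = (0.95)(0.70) − (-0.05)(-0.15) = 0.6575
  C_12 = −[(-0.05)(0.70) − (-0.05)(-0.15)] = 0.0425
  C_13 = (-0.05)(-0.15) − (0.95)(-0.15) = 0.1500
  C_21 = −[(-0.35)(0.70) − (-0.05)(-0.15)] = 0.2525
  C_22 = (0.55)(0.70) − (-0.05)(-0.15) = 0.3775
  C_23 = −[(0.55)(-0.15) − (-0.35)(-0.15)] = 0.1350
  C_31 = (-0.35)(-0.05) − (-0.05)(0.95) = 0.0650
  C_32 = −[(0.55)(-0.05) − (-0.05)(-0.05)] = 0.0300
  C_33 = (0.55)(0.95) − (-0.35)(-0.05) = 0.5050
det(I−A) = Σ_j (I−A)_1j·C_1j = (0.55)(0.6575) + (-0.35)(0.0425) + (-0.05)(0.1500) = 0.33925
adj(I−A) = Cᵀ =
  [ 0.6575   0.2525   0.0650]
  [ 0.0425   0.3775   0.0300]
  [ 0.1500   0.1350   0.5050]
(I − A)⁻¹ = adj(I−A) / det(I−A) ≈
  [   1.9381     0.7443     0.1916]
  [   0.1253     1.1127     0.0884]
  [   0.4422     0.3979     1.4886]
The output multiplier for sector j is the column-j sum of the Leontief inverse (I − A)⁻¹ = adj(I−A) / det(I−A).
Column 3 of adj(I−A): (0.0650, 0.0300, 0.5050); det(I−A) = 0.33925.
m_3 = (0.0650 + 0.0300 + 0.5050) / 0.33925 = 0.60 / 0.33925 ≈ 1.769.

m_3 = 1.769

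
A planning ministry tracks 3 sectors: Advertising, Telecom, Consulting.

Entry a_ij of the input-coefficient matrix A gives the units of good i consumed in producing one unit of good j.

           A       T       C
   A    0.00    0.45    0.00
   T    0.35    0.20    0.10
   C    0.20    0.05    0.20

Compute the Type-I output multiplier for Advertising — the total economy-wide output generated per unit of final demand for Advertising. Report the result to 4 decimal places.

I − A =
  [   1.00    -0.45     0.00]
  [  -0.35     0.80    -0.10]
  [  -0.20    -0.05     0.80]
Cofactors of I−A, C_ij = (−1)^(i+j)·(minor ij) (rows/columns in the sector order above):
  C_11 = (0.80)(0.80) − (-0.10)(-0.05) = 0.6350
  C_12 = −[(-0.35)(0.80) − (-0.10)(-0.20)] = 0.3000
  C_13 = (-0.35)(-0.05) − (0.80)(-0.20) = 0.1775
  C_21 = −[(-0.45)(0.80) − (0.00)(-0.05)] = 0.3600
  C_22 = (1.00)(0.80) − (0.00)(-0.20) = 0.8000
  C_23 = −[(1.00)(-0.05) − (-0.45)(-0.20)] = 0.1400
  C_31 = (-0.45)(-0.10) − (0.00)(0.80) = 0.0450
  C_32 = −[(1.00)(-0.10) − (0.00)(-0.35)] = 0.1000
  C_33 = (1.00)(0.80) − (-0.45)(-0.35) = 0.6425
det(I−A) = Σ_j (I−A)_1j·C_1j = (1.00)(0.6350) + (-0.45)(0.3000) + (0.00)(0.1775) = 0.5000
adj(I−A) = Cᵀ =
  [ 0.6350   0.3600   0.0450]
  [ 0.3000   0.8000   0.1000]
  [ 0.1775   0.1400   0.6425]
(I − A)⁻¹ = adj(I−A) / det(I−A) ≈
  [   1.27000     0.72000     0.09000]
  [   0.60000     1.60000     0.20000]
  [   0.35500     0.28000     1.28500]
The output multiplier for sector j is the column-j sum of the Leontief inverse (I − A)⁻¹ = adj(I−A) / det(I−A).
Column A of adj(I−A): (0.6350, 0.3000, 0.1775); det(I−A) = 0.5000.
m_A = (0.6350 + 0.3000 + 0.1775) / 0.5000 = 1.1125 / 0.5000 = 2.2250.

m_A = 2.2250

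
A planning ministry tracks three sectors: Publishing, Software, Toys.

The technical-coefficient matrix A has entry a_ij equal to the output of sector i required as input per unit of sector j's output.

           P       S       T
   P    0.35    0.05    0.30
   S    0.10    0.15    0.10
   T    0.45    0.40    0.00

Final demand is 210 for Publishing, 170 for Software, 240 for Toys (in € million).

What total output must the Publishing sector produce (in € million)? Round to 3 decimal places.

x_P = 665.987

I − A =
  [   0.65    -0.05    -0.30]
  [  -0.10     0.85    -0.10]
  [  -0.45    -0.40     1.00]
Cofactors of I−A, C_ij = (−1)^(i+j)·(minor ij) (rows/columns in the sector order above):
  C_11 = (0.85)(1.00) − (-0.10)(-0.40) = 0.8100
  C_12 = −[(-0.10)(1.00) − (-0.10)(-0.45)] = 0.1450
  C_13 = (-0.10)(-0.40) − (0.85)(-0.45) = 0.4225
  C_21 = −[(-0.05)(1.00) − (-0.30)(-0.40)] = 0.1700
  C_22 = (0.65)(1.00) − (-0.30)(-0.45) = 0.5150
  C_23 = −[(0.65)(-0.40) − (-0.05)(-0.45)] = 0.2825
  C_31 = (-0.05)(-0.10) − (-0.30)(0.85) = 0.2600
  C_32 = −[(0.65)(-0.10) − (-0.30)(-0.10)] = 0.0950
  C_33 = (0.65)(0.85) − (-0.05)(-0.10) = 0.5475
det(I−A) = Σ_j (I−A)_1j·C_1j = (0.65)(0.8100) + (-0.05)(0.1450) + (-0.30)(0.4225) = 0.3925
adj(I−A) = Cᵀ =
  [ 0.8100   0.1700   0.2600]
  [ 0.1450   0.5150   0.0950]
  [ 0.4225   0.2825   0.5475]
(I − A)⁻¹ = adj(I−A) / det(I−A) ≈
  [   2.0637     0.4331     0.6624]
  [   0.3694     1.3121     0.2420]
  [   1.0764     0.7197     1.3949]
x = (I − A)⁻¹ d = adj(I−A)·d / det(I−A), with det(I−A) = 0.3925:
  x_P = (0.8100·210 + 0.1700·170 + 0.2600·240) / 0.3925 = 261.40 / 0.3925 ≈ 665.987
  x_S = (0.1450·210 + 0.5150·170 + 0.0950·240) / 0.3925 = 140.80 / 0.3925 ≈ 358.726
  x_T = (0.4225·210 + 0.2825·170 + 0.5475·240) / 0.3925 = 268.15 / 0.3925 ≈ 683.185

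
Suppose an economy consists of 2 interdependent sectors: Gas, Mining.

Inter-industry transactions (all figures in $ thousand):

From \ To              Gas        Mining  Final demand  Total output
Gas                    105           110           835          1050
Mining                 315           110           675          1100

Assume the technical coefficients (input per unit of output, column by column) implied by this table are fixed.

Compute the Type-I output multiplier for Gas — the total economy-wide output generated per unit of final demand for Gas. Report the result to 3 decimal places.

m_1 = 1.538

Technical coefficients a_ij = z_ij / X_j:
  a_11 = 105/1050 = 0.10, a_21 = 315/1050 = 0.30
  a_12 = 110/1100 = 0.10, a_22 = 110/1100 = 0.10
I − A =
  [   0.90    -0.10]
  [  -0.30     0.90]
det(I−A) = (0.90)(0.90) − (-0.10)(-0.30) = 0.7800
adj(I−A) = [[0.90, 0.10], [0.30, 0.90]]
(I − A)⁻¹ = adj(I−A) / det(I−A) ≈
  [   1.1538     0.1282]
  [   0.3846     1.1538]
The output multiplier for sector j is the column-j sum of the Leontief inverse (I − A)⁻¹ = adj(I−A) / det(I−A).
Column 1 of adj(I−A): (0.90, 0.30); det(I−A) = 0.7800.
m_1 = (0.90 + 0.30) / 0.7800 = 1.20 / 0.7800 ≈ 1.538.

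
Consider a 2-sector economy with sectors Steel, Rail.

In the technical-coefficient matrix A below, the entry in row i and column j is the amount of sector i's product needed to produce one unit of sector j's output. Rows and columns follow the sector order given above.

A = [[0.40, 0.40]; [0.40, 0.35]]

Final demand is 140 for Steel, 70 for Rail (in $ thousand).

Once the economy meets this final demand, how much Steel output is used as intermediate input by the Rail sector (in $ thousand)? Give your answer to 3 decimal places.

z_SR = 170.435

I − A =
  [   0.60    -0.40]
  [  -0.40     0.65]
det(I−A) = (0.60)(0.65) − (-0.40)(-0.40) = 0.2300
adj(I−A) = [[0.65, 0.40], [0.40, 0.60]]
(I − A)⁻¹ = adj(I−A) / det(I−A) ≈
  [   2.8261     1.7391]
  [   1.7391     2.6087]
First solve x = (I − A)⁻¹ d = adj(I−A)·d / det(I−A); in particular x_R = (0.40·140 + 0.60·70) / 0.2300 = 98.00 / 0.2300 ≈ 426.08696.
Intermediate flow from S to R: z_SR = a_SR · x_R = 0.40 × 98.00 / 0.2300 = 39.20 / 0.2300 ≈ 170.435.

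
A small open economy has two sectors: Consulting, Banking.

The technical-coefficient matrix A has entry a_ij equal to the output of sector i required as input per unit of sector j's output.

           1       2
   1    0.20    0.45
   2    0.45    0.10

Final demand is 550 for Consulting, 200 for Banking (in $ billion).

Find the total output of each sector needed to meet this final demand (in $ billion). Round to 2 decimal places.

I − A =
  [   0.80    -0.45]
  [  -0.45     0.90]
det(I−A) = (0.80)(0.90) − (-0.45)(-0.45) = 0.5175
adj(I−A) = [[0.90, 0.45], [0.45, 0.80]]
(I − A)⁻¹ = adj(I−A) / det(I−A) ≈
  [   1.7391     0.8696]
  [   0.8696     1.5459]
x = (I − A)⁻¹ d = adj(I−A)·d / det(I−A), with det(I−A) = 0.5175:
  x_1 = (0.90·550 + 0.45·200) / 0.5175 = 585.00 / 0.5175 ≈ 1130.43
  x_2 = (0.45·550 + 0.80·200) / 0.5175 = 407.50 / 0.5175 ≈ 787.44

x_1 = 1130.43, x_2 = 787.44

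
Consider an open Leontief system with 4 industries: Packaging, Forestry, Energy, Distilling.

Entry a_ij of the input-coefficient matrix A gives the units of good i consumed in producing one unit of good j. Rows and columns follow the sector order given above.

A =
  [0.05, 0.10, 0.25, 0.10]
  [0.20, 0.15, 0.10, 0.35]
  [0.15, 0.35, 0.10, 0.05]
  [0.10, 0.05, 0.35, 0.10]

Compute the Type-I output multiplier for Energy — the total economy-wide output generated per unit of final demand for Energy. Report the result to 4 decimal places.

I − A =
  [   0.95    -0.10    -0.25    -0.10]
  [  -0.20     0.85    -0.10    -0.35]
  [  -0.15    -0.35     0.90    -0.05]
  [  -0.10    -0.05    -0.35     0.90]
Compute the cofactors C_ij = (−1)^(i+j)·(3×3 minor ij) of I−A; the adjugate is their transpose:
adj(I−A) = Cᵀ =
  [ 0.583250   0.175375   0.238375   0.146250]
  [ 0.222375   0.703625   0.261625   0.312875]
  [ 0.192125   0.312875   0.679125   0.180750]
  [ 0.151875   0.180250   0.305125   0.624625]
det(I−A) = Σ_j (I−A)_1j·C_1j = (0.95)(0.583250) + (-0.10)(0.222375) + (-0.25)(0.192125) + (-0.10)(0.151875) = 0.46863125
(I − A)⁻¹ = adj(I−A) / det(I−A) ≈
  [   1.24458     0.37423     0.50866     0.31208]
  [   0.47452     1.50145     0.55827     0.66764]
  [   0.40997     0.66764     1.44917     0.38570]
  [   0.32408     0.38463     0.65110     1.33287]
The output multiplier for sector j is the column-j sum of the Leontief inverse (I − A)⁻¹ = adj(I−A) / det(I−A).
Column 3 of adj(I−A): (0.238375, 0.261625, 0.679125, 0.305125); det(I−A) = 0.46863125.
m_3 = (0.238375 + 0.261625 + 0.679125 + 0.305125) / 0.46863125 = 1.48425 / 0.46863125 ≈ 3.1672.

m_3 = 3.1672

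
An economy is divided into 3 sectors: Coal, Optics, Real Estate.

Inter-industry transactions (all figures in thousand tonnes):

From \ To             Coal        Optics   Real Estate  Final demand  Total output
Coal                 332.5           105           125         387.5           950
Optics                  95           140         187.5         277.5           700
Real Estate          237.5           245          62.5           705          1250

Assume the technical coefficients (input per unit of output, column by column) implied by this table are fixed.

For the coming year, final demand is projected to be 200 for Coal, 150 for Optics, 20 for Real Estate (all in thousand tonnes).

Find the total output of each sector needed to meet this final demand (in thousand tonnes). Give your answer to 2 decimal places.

x_C = 408.58, x_O = 282.17, x_R = 232.53

Technical coefficients a_ij = z_ij / X_j:
  a_CC = 332.5/950 = 0.35, a_OC = 95/950 = 0.10, a_RC = 237.5/950 = 0.25
  a_CO = 105/700 = 0.15, a_OO = 140/700 = 0.20, a_RO = 245/700 = 0.35
  a_CR = 125/1250 = 0.10, a_OR = 187.5/1250 = 0.15, a_RR = 62.5/1250 = 0.05
I − A =
  [   0.65    -0.15    -0.10]
  [  -0.10     0.80    -0.15]
  [  -0.25    -0.35     0.95]
Cofactors of I−A, C_ij = (−1)^(i+j)·(minor ij) (rows/columns in the sector order above):
  C_11 = (0.80)(0.95) − (-0.15)(-0.35) = 0.7075
  C_12 = −[(-0.10)(0.95) − (-0.15)(-0.25)] = 0.1325
  C_13 = (-0.10)(-0.35) − (0.80)(-0.25) = 0.2350
  C_21 = −[(-0.15)(0.95) − (-0.10)(-0.35)] = 0.1775
  C_22 = (0.65)(0.95) − (-0.10)(-0.25) = 0.5925
  C_23 = −[(0.65)(-0.35) − (-0.15)(-0.25)] = 0.2650
  C_31 = (-0.15)(-0.15) − (-0.10)(0.80) = 0.1025
  C_32 = −[(0.65)(-0.15) − (-0.10)(-0.10)] = 0.1075
  C_33 = (0.65)(0.80) − (-0.15)(-0.10) = 0.5050
det(I−A) = Σ_j (I−A)_1j·C_1j = (0.65)(0.7075) + (-0.15)(0.1325) + (-0.10)(0.2350) = 0.4165
adj(I−A) = Cᵀ =
  [ 0.7075   0.1775   0.1025]
  [ 0.1325   0.5925   0.1075]
  [ 0.2350   0.2650   0.5050]
(I − A)⁻¹ = adj(I−A) / det(I−A) ≈
  [   1.6987     0.4262     0.2461]
  [   0.3181     1.4226     0.2581]
  [   0.5642     0.6363     1.2125]
x = (I − A)⁻¹ d = adj(I−A)·d / det(I−A), with det(I−A) = 0.4165:
  x_C = (0.7075·200 + 0.1775·150 + 0.1025·20) / 0.4165 = 170.175 / 0.4165 ≈ 408.58
  x_O = (0.1325·200 + 0.5925·150 + 0.1075·20) / 0.4165 = 117.525 / 0.4165 ≈ 282.17
  x_R = (0.2350·200 + 0.2650·150 + 0.5050·20) / 0.4165 = 96.85 / 0.4165 ≈ 232.53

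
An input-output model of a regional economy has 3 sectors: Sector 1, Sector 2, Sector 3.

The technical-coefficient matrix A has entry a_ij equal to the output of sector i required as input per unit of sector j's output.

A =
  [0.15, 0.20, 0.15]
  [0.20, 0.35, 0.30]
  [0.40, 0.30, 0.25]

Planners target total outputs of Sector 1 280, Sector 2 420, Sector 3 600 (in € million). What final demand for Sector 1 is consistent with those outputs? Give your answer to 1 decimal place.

d_1 = 64.0

I − A =
  [   0.85    -0.20    -0.15]
  [  -0.20     0.65    -0.30]
  [  -0.40    -0.30     0.75]
d = (I − A) x:
  d_1 = (+0.85)·280 + (-0.20)·420 + (-0.15)·600 = 64.0
  d_2 = (-0.20)·280 + (+0.65)·420 + (-0.30)·600 = 37.0
  d_3 = (-0.40)·280 + (-0.30)·420 + (+0.75)·600 = 212.0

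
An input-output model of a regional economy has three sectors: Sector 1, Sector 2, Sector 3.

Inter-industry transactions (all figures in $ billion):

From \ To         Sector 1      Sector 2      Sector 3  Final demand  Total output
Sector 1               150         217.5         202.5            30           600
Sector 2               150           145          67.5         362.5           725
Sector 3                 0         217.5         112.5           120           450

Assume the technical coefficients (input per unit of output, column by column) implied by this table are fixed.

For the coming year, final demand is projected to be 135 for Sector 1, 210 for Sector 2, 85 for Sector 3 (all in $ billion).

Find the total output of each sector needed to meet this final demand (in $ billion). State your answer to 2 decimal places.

Technical coefficients a_ij = z_ij / X_j:
  a_11 = 150/600 = 0.25, a_21 = 150/600 = 0.25, a_31 = 0/600 = 0.00
  a_12 = 217.5/725 = 0.30, a_22 = 145/725 = 0.20, a_32 = 217.5/725 = 0.30
  a_13 = 202.5/450 = 0.45, a_23 = 67.5/450 = 0.15, a_33 = 112.5/450 = 0.25
I − A =
  [   0.75    -0.30    -0.45]
  [  -0.25     0.80    -0.15]
  [   0.00    -0.30     0.75]
Cofactors of I−A, C_ij = (−1)^(i+j)·(minor ij) (rows/columns in the sector order above):
  C_11 = (0.80)(0.75) − (-0.15)(-0.30) = 0.5550
  C_12 = −[(-0.25)(0.75) − (-0.15)(0.00)] = 0.1875
  C_13 = (-0.25)(-0.30) − (0.80)(0.00) = 0.0750
  C_21 = −[(-0.30)(0.75) − (-0.45)(-0.30)] = 0.3600
  C_22 = (0.75)(0.75) − (-0.45)(0.00) = 0.5625
  C_23 = −[(0.75)(-0.30) − (-0.30)(0.00)] = 0.2250
  C_31 = (-0.30)(-0.15) − (-0.45)(0.80) = 0.4050
  C_32 = −[(0.75)(-0.15) − (-0.45)(-0.25)] = 0.2250
  C_33 = (0.75)(0.80) − (-0.30)(-0.25) = 0.5250
det(I−A) = Σ_j (I−A)_1j·C_1j = (0.75)(0.5550) + (-0.30)(0.1875) + (-0.45)(0.0750) = 0.32625
adj(I−A) = Cᵀ =
  [ 0.5550   0.3600   0.4050]
  [ 0.1875   0.5625   0.2250]
  [ 0.0750   0.2250   0.5250]
(I − A)⁻¹ = adj(I−A) / det(I−A) ≈
  [   1.7011     1.1034     1.2414]
  [   0.5747     1.7241     0.6897]
  [   0.2299     0.6897     1.6092]
x = (I − A)⁻¹ d = adj(I−A)·d / det(I−A), with det(I−A) = 0.32625:
  x_1 = (0.5550·135 + 0.3600·210 + 0.4050·85) / 0.32625 = 184.95 / 0.32625 ≈ 566.90
  x_2 = (0.1875·135 + 0.5625·210 + 0.2250·85) / 0.32625 = 162.5625 / 0.32625 ≈ 498.28
  x_3 = (0.0750·135 + 0.2250·210 + 0.5250·85) / 0.32625 = 102.00 / 0.32625 ≈ 312.64

x_1 = 566.90, x_2 = 498.28, x_3 = 312.64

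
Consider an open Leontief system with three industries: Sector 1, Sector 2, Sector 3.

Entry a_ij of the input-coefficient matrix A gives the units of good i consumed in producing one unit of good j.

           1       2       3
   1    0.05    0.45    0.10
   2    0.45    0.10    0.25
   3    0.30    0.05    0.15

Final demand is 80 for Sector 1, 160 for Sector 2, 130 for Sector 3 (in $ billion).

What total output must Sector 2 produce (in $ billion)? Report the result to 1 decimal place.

x_2 = 412.1

I − A =
  [   0.95    -0.45    -0.10]
  [  -0.45     0.90    -0.25]
  [  -0.30    -0.05     0.85]
Cofactors of I−A, C_ij = (−1)^(i+j)·(minor ij) (rows/columns in the sector order above):
  C_11 = (0.90)(0.85) − (-0.25)(-0.05) = 0.7525
  C_12 = −[(-0.45)(0.85) − (-0.25)(-0.30)] = 0.4575
  C_13 = (-0.45)(-0.05) − (0.90)(-0.30) = 0.2925
  C_21 = −[(-0.45)(0.85) − (-0.10)(-0.05)] = 0.3875
  C_22 = (0.95)(0.85) − (-0.10)(-0.30) = 0.7775
  C_23 = −[(0.95)(-0.05) − (-0.45)(-0.30)] = 0.1825
  C_31 = (-0.45)(-0.25) − (-0.10)(0.90) = 0.2025
  C_32 = −[(0.95)(-0.25) − (-0.10)(-0.45)] = 0.2825
  C_33 = (0.95)(0.90) − (-0.45)(-0.45) = 0.6525
det(I−A) = Σ_j (I−A)_1j·C_1j = (0.95)(0.7525) + (-0.45)(0.4575) + (-0.10)(0.2925) = 0.47975
adj(I−A) = Cᵀ =
  [ 0.7525   0.3875   0.2025]
  [ 0.4575   0.7775   0.2825]
  [ 0.2925   0.1825   0.6525]
(I − A)⁻¹ = adj(I−A) / det(I−A) ≈
  [   1.5685     0.8077     0.4221]
  [   0.9536     1.6206     0.5888]
  [   0.6097     0.3804     1.3601]
x = (I − A)⁻¹ d = adj(I−A)·d / det(I−A), with det(I−A) = 0.47975:
  x_1 = (0.7525·80 + 0.3875·160 + 0.2025·130) / 0.47975 = 148.525 / 0.47975 ≈ 309.6
  x_2 = (0.4575·80 + 0.7775·160 + 0.2825·130) / 0.47975 = 197.725 / 0.47975 ≈ 412.1
  x_3 = (0.2925·80 + 0.1825·160 + 0.6525·130) / 0.47975 = 137.425 / 0.47975 ≈ 286.5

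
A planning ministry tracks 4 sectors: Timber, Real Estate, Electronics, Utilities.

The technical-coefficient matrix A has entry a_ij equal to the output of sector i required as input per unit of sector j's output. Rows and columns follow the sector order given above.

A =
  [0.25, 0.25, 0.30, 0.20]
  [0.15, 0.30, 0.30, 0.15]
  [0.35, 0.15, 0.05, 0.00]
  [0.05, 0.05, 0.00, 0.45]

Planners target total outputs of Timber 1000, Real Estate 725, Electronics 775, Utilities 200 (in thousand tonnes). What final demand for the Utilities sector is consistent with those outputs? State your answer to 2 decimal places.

I − A =
  [   0.75    -0.25    -0.30    -0.20]
  [  -0.15     0.70    -0.30    -0.15]
  [  -0.35    -0.15     0.95     0.00]
  [  -0.05    -0.05     0.00     0.55]
d = (I − A) x:
  d_T = (+0.75)·1000 + (-0.25)·725 + (-0.30)·775 + (-0.20)·200 = 296.25
  d_R = (-0.15)·1000 + (+0.70)·725 + (-0.30)·775 + (-0.15)·200 = 95.00
  d_E = (-0.35)·1000 + (-0.15)·725 + (+0.95)·775 + (+0.00)·200 = 277.50
  d_U = (-0.05)·1000 + (-0.05)·725 + (+0.00)·775 + (+0.55)·200 = 23.75

d_U = 23.75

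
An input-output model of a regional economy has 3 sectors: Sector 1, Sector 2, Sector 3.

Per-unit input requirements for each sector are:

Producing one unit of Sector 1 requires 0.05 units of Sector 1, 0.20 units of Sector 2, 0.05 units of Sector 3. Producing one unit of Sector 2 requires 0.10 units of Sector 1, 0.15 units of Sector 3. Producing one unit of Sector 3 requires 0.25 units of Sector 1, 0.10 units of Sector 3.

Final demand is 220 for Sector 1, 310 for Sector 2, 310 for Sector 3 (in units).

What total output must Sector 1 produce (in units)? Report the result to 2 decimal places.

x_1 = 385.59

I − A =
  [   0.95    -0.10    -0.25]
  [  -0.20     1.00     0.00]
  [  -0.05    -0.15     0.90]
Cofactors of I−A, C_ij = (−1)^(i+j)·(minor ij) (rows/columns in the sector order above):
  C_11 = (1.00)(0.90) − (0.00)(-0.15) = 0.9000
  C_12 = −[(-0.20)(0.90) − (0.00)(-0.05)] = 0.1800
  C_13 = (-0.20)(-0.15) − (1.00)(-0.05) = 0.0800
  C_21 = −[(-0.10)(0.90) − (-0.25)(-0.15)] = 0.1275
  C_22 = (0.95)(0.90) − (-0.25)(-0.05) = 0.8425
  C_23 = −[(0.95)(-0.15) − (-0.10)(-0.05)] = 0.1475
  C_31 = (-0.10)(0.00) − (-0.25)(1.00) = 0.2500
  C_32 = −[(0.95)(0.00) − (-0.25)(-0.20)] = 0.0500
  C_33 = (0.95)(1.00) − (-0.10)(-0.20) = 0.9300
det(I−A) = Σ_j (I−A)_1j·C_1j = (0.95)(0.9000) + (-0.10)(0.1800) + (-0.25)(0.0800) = 0.8170
adj(I−A) = Cᵀ =
  [ 0.9000   0.1275   0.2500]
  [ 0.1800   0.8425   0.0500]
  [ 0.0800   0.1475   0.9300]
(I − A)⁻¹ = adj(I−A) / det(I−A) ≈
  [   1.1016     0.1561     0.3060]
  [   0.2203     1.0312     0.0612]
  [   0.0979     0.1805     1.1383]
x = (I − A)⁻¹ d = adj(I−A)·d / det(I−A), with det(I−A) = 0.8170:
  x_1 = (0.9000·220 + 0.1275·310 + 0.2500·310) / 0.8170 = 315.025 / 0.8170 ≈ 385.59
  x_2 = (0.1800·220 + 0.8425·310 + 0.0500·310) / 0.8170 = 316.275 / 0.8170 ≈ 387.12
  x_3 = (0.0800·220 + 0.1475·310 + 0.9300·310) / 0.8170 = 351.625 / 0.8170 ≈ 430.39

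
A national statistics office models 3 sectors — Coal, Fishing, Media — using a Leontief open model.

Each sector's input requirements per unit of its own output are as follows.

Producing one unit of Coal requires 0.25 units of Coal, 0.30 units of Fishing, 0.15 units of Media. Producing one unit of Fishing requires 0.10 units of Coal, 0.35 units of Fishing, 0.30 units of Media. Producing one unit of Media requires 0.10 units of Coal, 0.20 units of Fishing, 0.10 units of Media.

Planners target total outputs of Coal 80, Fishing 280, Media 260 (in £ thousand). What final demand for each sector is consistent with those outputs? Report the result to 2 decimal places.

I − A =
  [   0.75    -0.10    -0.10]
  [  -0.30     0.65    -0.20]
  [  -0.15    -0.30     0.90]
d = (I − A) x:
  d_C = (+0.75)·80 + (-0.10)·280 + (-0.10)·260 = 6.00
  d_F = (-0.30)·80 + (+0.65)·280 + (-0.20)·260 = 106.00
  d_M = (-0.15)·80 + (-0.30)·280 + (+0.90)·260 = 138.00

d_C = 6.00, d_F = 106.00, d_M = 138.00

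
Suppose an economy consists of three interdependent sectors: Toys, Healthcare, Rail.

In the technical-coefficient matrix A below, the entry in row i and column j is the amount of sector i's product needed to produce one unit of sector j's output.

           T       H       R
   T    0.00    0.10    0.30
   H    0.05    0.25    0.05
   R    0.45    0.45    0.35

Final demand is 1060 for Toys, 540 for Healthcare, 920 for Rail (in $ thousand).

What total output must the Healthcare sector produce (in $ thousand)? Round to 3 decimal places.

I − A =
  [   1.00    -0.10    -0.30]
  [  -0.05     0.75    -0.05]
  [  -0.45    -0.45     0.65]
Cofactors of I−A, C_ij = (−1)^(i+j)·(minor ij) (rows/columns in the sector order above):
  C_11 = (0.75)(0.65) − (-0.05)(-0.45) = 0.4650
  C_12 = −[(-0.05)(0.65) − (-0.05)(-0.45)] = 0.0550
  C_13 = (-0.05)(-0.45) − (0.75)(-0.45) = 0.3600
  C_21 = −[(-0.10)(0.65) − (-0.30)(-0.45)] = 0.2000
  C_22 = (1.00)(0.65) − (-0.30)(-0.45) = 0.5150
  C_23 = −[(1.00)(-0.45) − (-0.10)(-0.45)] = 0.4950
  C_31 = (-0.10)(-0.05) − (-0.30)(0.75) = 0.2300
  C_32 = −[(1.00)(-0.05) − (-0.30)(-0.05)] = 0.0650
  C_33 = (1.00)(0.75) − (-0.10)(-0.05) = 0.7450
det(I−A) = Σ_j (I−A)_1j·C_1j = (1.00)(0.4650) + (-0.10)(0.0550) + (-0.30)(0.3600) = 0.3515
adj(I−A) = Cᵀ =
  [ 0.4650   0.2000   0.2300]
  [ 0.0550   0.5150   0.0650]
  [ 0.3600   0.4950   0.7450]
(I − A)⁻¹ = adj(I−A) / det(I−A) ≈
  [   1.3229     0.5690     0.6543]
  [   0.1565     1.4651     0.1849]
  [   1.0242     1.4083     2.1195]
x = (I − A)⁻¹ d = adj(I−A)·d / det(I−A), with det(I−A) = 0.3515:
  x_T = (0.4650·1060 + 0.2000·540 + 0.2300·920) / 0.3515 = 812.50 / 0.3515 ≈ 2311.522
  x_H = (0.0550·1060 + 0.5150·540 + 0.0650·920) / 0.3515 = 396.20 / 0.3515 ≈ 1127.169
  x_R = (0.3600·1060 + 0.4950·540 + 0.7450·920) / 0.3515 = 1334.30 / 0.3515 ≈ 3796.017

x_H = 1127.169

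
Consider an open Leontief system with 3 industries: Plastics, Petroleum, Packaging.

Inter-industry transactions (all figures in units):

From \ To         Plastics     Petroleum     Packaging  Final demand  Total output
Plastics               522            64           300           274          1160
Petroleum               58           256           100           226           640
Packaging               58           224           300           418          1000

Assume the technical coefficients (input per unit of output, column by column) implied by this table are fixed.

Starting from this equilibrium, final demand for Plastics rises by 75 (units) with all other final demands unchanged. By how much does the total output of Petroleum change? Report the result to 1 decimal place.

Technical coefficients a_ij = z_ij / X_j:
  a_11 = 522/1160 = 0.45, a_21 = 58/1160 = 0.05, a_31 = 58/1160 = 0.05
  a_12 = 64/640 = 0.10, a_22 = 256/640 = 0.40, a_32 = 224/640 = 0.35
  a_13 = 300/1000 = 0.30, a_23 = 100/1000 = 0.10, a_33 = 300/1000 = 0.30
I − A =
  [   0.55    -0.10    -0.30]
  [  -0.05     0.60    -0.10]
  [  -0.05    -0.35     0.70]
Cofactors of I−A, C_ij = (−1)^(i+j)·(minor ij) (rows/columns in the sector order above):
  C_11 = (0.60)(0.70) − (-0.10)(-0.35) = 0.3850
  C_12 = −[(-0.05)(0.70) − (-0.10)(-0.05)] = 0.0400
  C_13 = (-0.05)(-0.35) − (0.60)(-0.05) = 0.0475
  C_21 = −[(-0.10)(0.70) − (-0.30)(-0.35)] = 0.1750
  C_22 = (0.55)(0.70) − (-0.30)(-0.05) = 0.3700
  C_23 = −[(0.55)(-0.35) − (-0.10)(-0.05)] = 0.1975
  C_31 = (-0.10)(-0.10) − (-0.30)(0.60) = 0.1900
  C_32 = −[(0.55)(-0.10) − (-0.30)(-0.05)] = 0.0700
  C_33 = (0.55)(0.60) − (-0.10)(-0.05) = 0.3250
det(I−A) = Σ_j (I−A)_1j·C_1j = (0.55)(0.3850) + (-0.10)(0.0400) + (-0.30)(0.0475) = 0.1935
adj(I−A) = Cᵀ =
  [ 0.3850   0.1750   0.1900]
  [ 0.0400   0.3700   0.0700]
  [ 0.0475   0.1975   0.3250]
(I − A)⁻¹ = adj(I−A) / det(I−A) ≈
  [   1.9897     0.9044     0.9819]
  [   0.2067     1.9121     0.3618]
  [   0.2455     1.0207     1.6796]
Δx = (I − A)⁻¹ Δd with Δd having +75 in the Plastics component and 0 elsewhere.
So Δx_2 = L_21 · (+75), where L_21 = adj(I−A)_21 / det(I−A) = 0.0400 / 0.1935.
Δx_2 = 0.0400 × (+75) / 0.1935 = 3.00 / 0.1935 ≈ 15.5.

Δx_2 = 15.5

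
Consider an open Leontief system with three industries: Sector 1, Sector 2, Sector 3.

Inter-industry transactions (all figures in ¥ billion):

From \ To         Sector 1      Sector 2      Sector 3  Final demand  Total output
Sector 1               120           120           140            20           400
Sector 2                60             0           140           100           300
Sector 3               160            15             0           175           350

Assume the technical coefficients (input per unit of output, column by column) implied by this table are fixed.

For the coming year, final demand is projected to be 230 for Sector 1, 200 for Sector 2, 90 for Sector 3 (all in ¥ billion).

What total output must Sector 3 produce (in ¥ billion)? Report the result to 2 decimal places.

x_3 = 477.01

Technical coefficients a_ij = z_ij / X_j:
  a_11 = 120/400 = 0.30, a_21 = 60/400 = 0.15, a_31 = 160/400 = 0.40
  a_12 = 120/300 = 0.40, a_22 = 0/300 = 0.00, a_32 = 15/300 = 0.05
  a_13 = 140/350 = 0.40, a_23 = 140/350 = 0.40, a_33 = 0/350 = 0.00
I − A =
  [   0.70    -0.40    -0.40]
  [  -0.15     1.00    -0.40]
  [  -0.40    -0.05     1.00]
Cofactors of I−A, C_ij = (−1)^(i+j)·(minor ij) (rows/columns in the sector order above):
  C_11 = (1.00)(1.00) − (-0.40)(-0.05) = 0.9800
  C_12 = −[(-0.15)(1.00) − (-0.40)(-0.40)] = 0.3100
  C_13 = (-0.15)(-0.05) − (1.00)(-0.40) = 0.4075
  C_21 = −[(-0.40)(1.00) − (-0.40)(-0.05)] = 0.4200
  C_22 = (0.70)(1.00) − (-0.40)(-0.40) = 0.5400
  C_23 = −[(0.70)(-0.05) − (-0.40)(-0.40)] = 0.1950
  C_31 = (-0.40)(-0.40) − (-0.40)(1.00) = 0.5600
  C_32 = −[(0.70)(-0.40) − (-0.40)(-0.15)] = 0.3400
  C_33 = (0.70)(1.00) − (-0.40)(-0.15) = 0.6400
det(I−A) = Σ_j (I−A)_1j·C_1j = (0.70)(0.9800) + (-0.40)(0.3100) + (-0.40)(0.4075) = 0.3990
adj(I−A) = Cᵀ =
  [ 0.9800   0.4200   0.5600]
  [ 0.3100   0.5400   0.3400]
  [ 0.4075   0.1950   0.6400]
(I − A)⁻¹ = adj(I−A) / det(I−A) ≈
  [   2.4561     1.0526     1.4035]
  [   0.7769     1.3534     0.8521]
  [   1.0213     0.4887     1.6040]
x = (I − A)⁻¹ d = adj(I−A)·d / det(I−A), with det(I−A) = 0.3990:
  x_1 = (0.9800·230 + 0.4200·200 + 0.5600·90) / 0.3990 = 359.80 / 0.3990 ≈ 901.75
  x_2 = (0.3100·230 + 0.5400·200 + 0.3400·90) / 0.3990 = 209.90 / 0.3990 ≈ 526.07
  x_3 = (0.4075·230 + 0.1950·200 + 0.6400·90) / 0.3990 = 190.325 / 0.3990 ≈ 477.01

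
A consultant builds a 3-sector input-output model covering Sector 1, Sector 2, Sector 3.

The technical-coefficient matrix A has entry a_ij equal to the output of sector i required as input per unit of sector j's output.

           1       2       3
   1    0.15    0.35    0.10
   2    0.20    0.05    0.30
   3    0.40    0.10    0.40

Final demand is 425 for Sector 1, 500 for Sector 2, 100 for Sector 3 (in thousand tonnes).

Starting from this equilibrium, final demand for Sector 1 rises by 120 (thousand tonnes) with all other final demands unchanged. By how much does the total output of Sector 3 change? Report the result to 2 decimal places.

Δx_3 = 143.28

I − A =
  [   0.85    -0.35    -0.10]
  [  -0.20     0.95    -0.30]
  [  -0.40    -0.10     0.60]
Cofactors of I−A, C_ij = (−1)^(i+j)·(minor ij) (rows/columns in the sector order above):
  C_11 = (0.95)(0.60) − (-0.30)(-0.10) = 0.5400
  C_12 = −[(-0.20)(0.60) − (-0.30)(-0.40)] = 0.2400
  C_13 = (-0.20)(-0.10) − (0.95)(-0.40) = 0.4000
  C_21 = −[(-0.35)(0.60) − (-0.10)(-0.10)] = 0.2200
  C_22 = (0.85)(0.60) − (-0.10)(-0.40) = 0.4700
  C_23 = −[(0.85)(-0.10) − (-0.35)(-0.40)] = 0.2250
  C_31 = (-0.35)(-0.30) − (-0.10)(0.95) = 0.2000
  C_32 = −[(0.85)(-0.30) − (-0.10)(-0.20)] = 0.2750
  C_33 = (0.85)(0.95) − (-0.35)(-0.20) = 0.7375
det(I−A) = Σ_j (I−A)_1j·C_1j = (0.85)(0.5400) + (-0.35)(0.2400) + (-0.10)(0.4000) = 0.3350
adj(I−A) = Cᵀ =
  [ 0.5400   0.2200   0.2000]
  [ 0.2400   0.4700   0.2750]
  [ 0.4000   0.2250   0.7375]
(I − A)⁻¹ = adj(I−A) / det(I−A) ≈
  [   1.6119     0.6567     0.5970]
  [   0.7164     1.4030     0.8209]
  [   1.1940     0.6716     2.2015]
Δx = (I − A)⁻¹ Δd with Δd having +120 in the Sector 1 component and 0 elsewhere.
So Δx_3 = L_31 · (+120), where L_31 = adj(I−A)_31 / det(I−A) = 0.4000 / 0.3350.
Δx_3 = 0.4000 × (+120) / 0.3350 = 48.00 / 0.3350 ≈ 143.28.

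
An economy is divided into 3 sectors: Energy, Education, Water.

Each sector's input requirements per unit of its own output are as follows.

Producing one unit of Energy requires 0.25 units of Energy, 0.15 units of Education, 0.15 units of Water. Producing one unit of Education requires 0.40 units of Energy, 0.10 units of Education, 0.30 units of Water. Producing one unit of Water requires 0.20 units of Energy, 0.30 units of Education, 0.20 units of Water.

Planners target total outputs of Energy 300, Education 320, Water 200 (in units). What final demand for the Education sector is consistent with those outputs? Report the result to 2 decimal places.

I − A =
  [   0.75    -0.40    -0.20]
  [  -0.15     0.90    -0.30]
  [  -0.15    -0.30     0.80]
d = (I − A) x:
  d_1 = (+0.75)·300 + (-0.40)·320 + (-0.20)·200 = 57.00
  d_2 = (-0.15)·300 + (+0.90)·320 + (-0.30)·200 = 183.00
  d_3 = (-0.15)·300 + (-0.30)·320 + (+0.80)·200 = 19.00

d_2 = 183.00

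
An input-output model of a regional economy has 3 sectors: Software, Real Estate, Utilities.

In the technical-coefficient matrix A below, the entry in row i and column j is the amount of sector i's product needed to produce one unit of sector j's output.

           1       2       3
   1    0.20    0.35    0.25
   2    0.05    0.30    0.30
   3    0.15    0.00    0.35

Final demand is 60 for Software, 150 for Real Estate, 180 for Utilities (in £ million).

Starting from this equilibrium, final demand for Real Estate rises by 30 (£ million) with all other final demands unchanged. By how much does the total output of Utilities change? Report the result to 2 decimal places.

I − A =
  [   0.80    -0.35    -0.25]
  [  -0.05     0.70    -0.30]
  [  -0.15     0.00     0.65]
Cofactors of I−A, C_ij = (−1)^(i+j)·(minor ij) (rows/columns in the sector order above):
  C_11 = (0.70)(0.65) − (-0.30)(0.00) = 0.4550
  C_12 = −[(-0.05)(0.65) − (-0.30)(-0.15)] = 0.0775
  C_13 = (-0.05)(0.00) − (0.70)(-0.15) = 0.1050
  C_21 = −[(-0.35)(0.65) − (-0.25)(0.00)] = 0.2275
  C_22 = (0.80)(0.65) − (-0.25)(-0.15) = 0.4825
  C_23 = −[(0.80)(0.00) − (-0.35)(-0.15)] = 0.0525
  C_31 = (-0.35)(-0.30) − (-0.25)(0.70) = 0.2800
  C_32 = −[(0.80)(-0.30) − (-0.25)(-0.05)] = 0.2525
  C_33 = (0.80)(0.70) − (-0.35)(-0.05) = 0.5425
det(I−A) = Σ_j (I−A)_1j·C_1j = (0.80)(0.4550) + (-0.35)(0.0775) + (-0.25)(0.1050) = 0.310625
adj(I−A) = Cᵀ =
  [ 0.4550   0.2275   0.2800]
  [ 0.0775   0.4825   0.2525]
  [ 0.1050   0.0525   0.5425]
(I − A)⁻¹ = adj(I−A) / det(I−A) ≈
  [   1.4648     0.7324     0.9014]
  [   0.2495     1.5533     0.8129]
  [   0.3380     0.1690     1.7465]
Δx = (I − A)⁻¹ Δd with Δd having +30 in the Real Estate component and 0 elsewhere.
So Δx_3 = L_32 · (+30), where L_32 = adj(I−A)_32 / det(I−A) = 0.0525 / 0.310625.
Δx_3 = 0.0525 × (+30) / 0.310625 = 1.575 / 0.310625 ≈ 5.07.

Δx_3 = 5.07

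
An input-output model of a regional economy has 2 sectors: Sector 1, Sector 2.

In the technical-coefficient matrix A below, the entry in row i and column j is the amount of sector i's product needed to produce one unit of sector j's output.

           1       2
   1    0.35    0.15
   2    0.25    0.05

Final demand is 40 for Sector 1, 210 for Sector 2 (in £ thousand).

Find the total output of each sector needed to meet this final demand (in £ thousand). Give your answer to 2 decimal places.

x_1 = 119.83, x_2 = 252.59

I − A =
  [   0.65    -0.15]
  [  -0.25     0.95]
det(I−A) = (0.65)(0.95) − (-0.15)(-0.25) = 0.5800
adj(I−A) = [[0.95, 0.15], [0.25, 0.65]]
(I − A)⁻¹ = adj(I−A) / det(I−A) ≈
  [   1.6379     0.2586]
  [   0.4310     1.1207]
x = (I − A)⁻¹ d = adj(I−A)·d / det(I−A), with det(I−A) = 0.5800:
  x_1 = (0.95·40 + 0.15·210) / 0.5800 = 69.50 / 0.5800 ≈ 119.83
  x_2 = (0.25·40 + 0.65·210) / 0.5800 = 146.50 / 0.5800 ≈ 252.59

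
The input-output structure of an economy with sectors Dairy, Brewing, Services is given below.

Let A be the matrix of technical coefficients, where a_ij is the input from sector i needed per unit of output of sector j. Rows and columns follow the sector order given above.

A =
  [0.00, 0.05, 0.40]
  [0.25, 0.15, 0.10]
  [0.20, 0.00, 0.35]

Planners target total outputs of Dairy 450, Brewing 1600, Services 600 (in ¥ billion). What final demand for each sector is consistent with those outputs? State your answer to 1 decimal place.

d_D = 130.0, d_B = 1187.5, d_S = 300.0

I − A =
  [   1.00    -0.05    -0.40]
  [  -0.25     0.85    -0.10]
  [  -0.20     0.00     0.65]
d = (I − A) x:
  d_D = (+1.00)·450 + (-0.05)·1600 + (-0.40)·600 = 130.0
  d_B = (-0.25)·450 + (+0.85)·1600 + (-0.10)·600 = 1187.5
  d_S = (-0.20)·450 + (+0.00)·1600 + (+0.65)·600 = 300.0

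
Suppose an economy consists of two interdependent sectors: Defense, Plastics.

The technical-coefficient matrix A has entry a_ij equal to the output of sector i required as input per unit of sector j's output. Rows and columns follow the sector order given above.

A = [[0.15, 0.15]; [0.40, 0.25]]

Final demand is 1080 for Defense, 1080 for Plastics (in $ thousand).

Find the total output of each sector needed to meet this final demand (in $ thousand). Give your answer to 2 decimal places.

x_1 = 1683.12, x_2 = 2337.66

I − A =
  [   0.85    -0.15]
  [  -0.40     0.75]
det(I−A) = (0.85)(0.75) − (-0.15)(-0.40) = 0.5775
adj(I−A) = [[0.75, 0.15], [0.40, 0.85]]
(I − A)⁻¹ = adj(I−A) / det(I−A) ≈
  [   1.2987     0.2597]
  [   0.6926     1.4719]
x = (I − A)⁻¹ d = adj(I−A)·d / det(I−A), with det(I−A) = 0.5775:
  x_1 = (0.75·1080 + 0.15·1080) / 0.5775 = 972.00 / 0.5775 ≈ 1683.12
  x_2 = (0.40·1080 + 0.85·1080) / 0.5775 = 1350.00 / 0.5775 ≈ 2337.66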